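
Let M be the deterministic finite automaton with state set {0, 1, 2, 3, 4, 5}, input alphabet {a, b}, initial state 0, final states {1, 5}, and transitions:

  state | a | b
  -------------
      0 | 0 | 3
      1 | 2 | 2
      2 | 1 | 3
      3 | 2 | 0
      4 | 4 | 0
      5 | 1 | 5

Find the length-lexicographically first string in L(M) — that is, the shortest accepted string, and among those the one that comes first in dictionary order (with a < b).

baa

A breadth-first search from 0 reaches an accepting state first via the path 0 → 3 → 2 → 1 on input baa.
No string of length < 3 is accepted (BFS exhausts all shorter strings without reaching an accepting state), and baa is the lexicographically least accepting string of length 3.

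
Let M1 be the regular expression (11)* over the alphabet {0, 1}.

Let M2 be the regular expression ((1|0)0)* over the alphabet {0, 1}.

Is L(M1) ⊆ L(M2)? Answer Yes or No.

No

The string 11 is in L(M1) but not in L(M2).
So L(M1) ⊄ L(M2).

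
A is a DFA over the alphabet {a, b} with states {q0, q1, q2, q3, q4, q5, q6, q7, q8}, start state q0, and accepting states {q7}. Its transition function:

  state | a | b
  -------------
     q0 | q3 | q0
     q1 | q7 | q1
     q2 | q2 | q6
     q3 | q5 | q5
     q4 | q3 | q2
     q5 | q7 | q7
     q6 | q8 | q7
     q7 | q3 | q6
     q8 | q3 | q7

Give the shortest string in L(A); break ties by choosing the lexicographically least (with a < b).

aaa

A breadth-first search from q0 reaches an accepting state first via the path q0 → q3 → q5 → q7 on input aaa.
No string of length < 3 is accepted (BFS exhausts all shorter strings without reaching an accepting state), and aaa is the lexicographically least accepting string of length 3.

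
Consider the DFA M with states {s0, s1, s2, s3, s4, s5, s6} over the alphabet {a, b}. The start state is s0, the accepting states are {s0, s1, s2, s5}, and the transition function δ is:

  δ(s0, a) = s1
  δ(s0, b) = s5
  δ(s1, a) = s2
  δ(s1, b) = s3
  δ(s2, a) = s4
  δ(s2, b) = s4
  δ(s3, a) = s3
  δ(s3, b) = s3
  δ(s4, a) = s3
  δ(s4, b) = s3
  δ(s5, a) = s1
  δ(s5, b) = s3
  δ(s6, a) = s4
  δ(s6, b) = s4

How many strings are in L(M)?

The useful subgraph on states {s0, s1, s2, s5} is acyclic, so L(M) is finite; the longest accepting path visits 4 useful states, giving maximum string length 3.
Counting accepting paths from s0 by length: 1 of length 0, 2 of length 1, 2 of length 2, 1 of length 3. Total 6.

6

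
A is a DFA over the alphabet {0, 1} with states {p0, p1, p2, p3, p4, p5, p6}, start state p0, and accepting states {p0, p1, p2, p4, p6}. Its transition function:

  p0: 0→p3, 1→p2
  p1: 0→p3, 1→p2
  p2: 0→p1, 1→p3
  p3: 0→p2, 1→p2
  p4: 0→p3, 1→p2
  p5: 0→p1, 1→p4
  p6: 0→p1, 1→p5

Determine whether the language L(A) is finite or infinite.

infinite

State p2 is reachable from the start and can reach an accepting state, and it lies on the cycle p2 → p1 → p2.
Traversing that cycle any number of times yields accepted strings of unbounded length, so the language is infinite.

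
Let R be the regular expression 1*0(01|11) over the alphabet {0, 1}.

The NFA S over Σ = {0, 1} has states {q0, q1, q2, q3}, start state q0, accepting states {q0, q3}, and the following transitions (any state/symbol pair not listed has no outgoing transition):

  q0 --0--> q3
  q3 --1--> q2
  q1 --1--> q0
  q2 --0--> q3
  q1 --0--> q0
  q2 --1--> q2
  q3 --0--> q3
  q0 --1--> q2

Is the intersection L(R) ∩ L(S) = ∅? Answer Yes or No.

Yes

Converting the expression R to a DFA (subset construction, then merging equivalent states) gives the minimal DFA with states {r0, r1, r2, r3, r4}, start state r0, accepting states {r4} and transitions r0: 0→r1, 1→r0; r1: 0→r2, 1→r2; r2: 0→r3, 1→r4; r3: 0→r3, 1→r3; r4: 0→r3, 1→r3.
Exploring the product automaton R × S from the start pair (r0, q0), following both machines on each input symbol, reaches 8 state pairs: (r0, q0), (r1, q3), (r0, q2), (r2, q3), (r2, q2), (r3, q3), (r4, q2), (r3, q2).
R accepts in {r4} and S accepts in {q0, q3}; no reachable pair has both components accepting, so no string drives both machines to acceptance simultaneously and L(R) ∩ L(S) = ∅.
So no string is accepted by both, and the intersection is empty.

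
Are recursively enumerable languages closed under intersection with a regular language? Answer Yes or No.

First check the input against a DFA for the regular language; if it passes, run the recogniser for L and accept when it does.
So the recursively enumerable languages are closed under intersection with a regular language.

Yes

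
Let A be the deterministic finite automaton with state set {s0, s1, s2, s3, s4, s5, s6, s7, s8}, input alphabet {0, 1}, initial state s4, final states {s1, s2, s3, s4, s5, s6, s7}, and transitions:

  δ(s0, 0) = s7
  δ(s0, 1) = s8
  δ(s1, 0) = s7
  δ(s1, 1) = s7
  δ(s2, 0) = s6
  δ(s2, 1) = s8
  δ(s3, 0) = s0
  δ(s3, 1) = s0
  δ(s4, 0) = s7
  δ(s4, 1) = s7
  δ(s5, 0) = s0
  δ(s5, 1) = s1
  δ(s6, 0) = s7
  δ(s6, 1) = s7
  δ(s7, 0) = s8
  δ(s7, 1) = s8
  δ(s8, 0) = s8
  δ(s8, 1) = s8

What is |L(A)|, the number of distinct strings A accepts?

The useful subgraph on states {s4, s7} is acyclic, so L(A) is finite; the longest accepting path visits 2 useful states, giving maximum string length 1.
Counting accepting paths from s4 by length: 1 of length 0, 2 of length 1. Total 3.

3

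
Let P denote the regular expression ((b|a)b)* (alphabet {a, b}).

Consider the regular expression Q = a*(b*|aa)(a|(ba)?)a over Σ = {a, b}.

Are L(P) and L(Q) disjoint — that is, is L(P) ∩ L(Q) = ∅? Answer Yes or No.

Yes

Converting the expression P to a DFA (subset construction, then merging equivalent states) gives the minimal DFA with states {p0, p1, p2}, start state p0, accepting states {p0} and transitions p0: a→p1, b→p1; p1: a→p2, b→p0; p2: a→p2, b→p2.
Converting the expression Q to a DFA (subset construction, then merging equivalent states) gives the minimal DFA with states {q0, q1, q2, q3, q4, q5}, start state q0, accepting states {q1, q3, q4} and transitions q0: a→q1, b→q2; q1: a→q1, b→q2; q2: a→q3, b→q2; q3: a→q4, b→q5; q4: a→q5, b→q5; q5: a→q5, b→q5.
Exploring the product automaton P × Q from the start pair (p0, q0), following both machines on each input symbol, reaches 12 state pairs: (p0, q0), (p1, q1), (p1, q2), (p2, q1), (p0, q2), (p2, q3), (p2, q2), (p1, q3), (p2, q4), (p2, q5), (p0, q5), (p1, q5).
P accepts in {p0} and Q accepts in {q1, q3, q4}; no reachable pair has both components accepting, so no string drives both machines to acceptance simultaneously and L(P) ∩ L(Q) = ∅.
So no string is accepted by both, and the intersection is empty.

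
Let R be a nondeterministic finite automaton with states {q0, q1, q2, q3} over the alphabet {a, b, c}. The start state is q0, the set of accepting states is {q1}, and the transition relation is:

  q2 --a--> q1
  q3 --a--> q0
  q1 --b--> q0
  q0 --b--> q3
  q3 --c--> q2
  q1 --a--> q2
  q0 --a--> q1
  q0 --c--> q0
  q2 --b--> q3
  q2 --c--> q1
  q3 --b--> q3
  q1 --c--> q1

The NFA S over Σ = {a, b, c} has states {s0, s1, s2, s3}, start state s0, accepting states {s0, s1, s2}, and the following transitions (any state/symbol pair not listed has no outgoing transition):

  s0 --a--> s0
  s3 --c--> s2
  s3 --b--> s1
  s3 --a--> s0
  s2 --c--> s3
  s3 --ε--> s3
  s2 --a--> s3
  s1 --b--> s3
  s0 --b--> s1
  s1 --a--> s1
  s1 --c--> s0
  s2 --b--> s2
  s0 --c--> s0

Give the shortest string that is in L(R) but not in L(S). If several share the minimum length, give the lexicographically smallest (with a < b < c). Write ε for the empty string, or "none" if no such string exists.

The string bbca is accepted by R but not by S.
No shorter string lies in the difference, and bbca is the lexicographically first length-4 string in L(R) \ L(S).

bbca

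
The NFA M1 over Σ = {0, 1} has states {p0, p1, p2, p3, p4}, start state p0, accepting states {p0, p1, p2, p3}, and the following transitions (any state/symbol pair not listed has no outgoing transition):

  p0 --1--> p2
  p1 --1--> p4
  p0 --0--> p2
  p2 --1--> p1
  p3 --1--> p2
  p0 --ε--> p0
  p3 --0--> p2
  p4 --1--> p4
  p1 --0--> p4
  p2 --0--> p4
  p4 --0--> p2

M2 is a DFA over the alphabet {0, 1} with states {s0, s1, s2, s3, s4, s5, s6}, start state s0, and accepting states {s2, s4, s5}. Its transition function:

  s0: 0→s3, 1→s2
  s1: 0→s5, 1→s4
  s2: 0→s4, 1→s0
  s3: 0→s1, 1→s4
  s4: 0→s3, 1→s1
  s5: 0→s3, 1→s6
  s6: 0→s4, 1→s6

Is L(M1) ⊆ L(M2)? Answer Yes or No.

No

The empty string ε is in L(M1) but not in L(M2).
So L(M1) ⊄ L(M2).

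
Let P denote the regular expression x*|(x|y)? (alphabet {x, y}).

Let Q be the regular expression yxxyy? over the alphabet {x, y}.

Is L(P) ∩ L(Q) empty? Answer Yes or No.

Yes

Converting the expression P to a DFA (subset construction, then merging equivalent states) gives the minimal DFA with states {p0, p1, p2, p3}, start state p0, accepting states {p0, p1, p2} and transitions p0: x→p1, y→p2; p1: x→p1, y→p3; p2: x→p3, y→p3; p3: x→p3, y→p3.
Converting the expression Q to a DFA (subset construction, then merging equivalent states) gives the minimal DFA with states {q0, q1, q2, q3, q4, q5, q6}, start state q0, accepting states {q5, q6} and transitions q0: x→q1, y→q2; q1: x→q1, y→q1; q2: x→q3, y→q1; q3: x→q4, y→q1; q4: x→q1, y→q5; q5: x→q1, y→q6; q6: x→q1, y→q1.
Exploring the product automaton P × Q from the start pair (p0, q0), following both machines on each input symbol, reaches 8 state pairs: (p0, q0), (p1, q1), (p2, q2), (p3, q1), (p3, q3), (p3, q4), (p3, q5), (p3, q6).
P accepts in {p0, p1, p2} and Q accepts in {q5, q6}; no reachable pair has both components accepting, so no string drives both machines to acceptance simultaneously and L(P) ∩ L(Q) = ∅.
So no string is accepted by both, and the intersection is empty.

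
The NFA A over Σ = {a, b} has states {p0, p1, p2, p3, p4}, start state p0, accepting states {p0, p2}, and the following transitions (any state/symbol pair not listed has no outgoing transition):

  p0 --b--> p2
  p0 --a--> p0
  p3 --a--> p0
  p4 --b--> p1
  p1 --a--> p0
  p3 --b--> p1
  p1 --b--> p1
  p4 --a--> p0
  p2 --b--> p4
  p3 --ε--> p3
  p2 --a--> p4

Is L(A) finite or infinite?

infinite

State p0 is reachable from the start and can reach an accepting state, and it lies on the cycle p0 → p0.
Traversing that cycle any number of times yields accepted strings of unbounded length, so the language is infinite.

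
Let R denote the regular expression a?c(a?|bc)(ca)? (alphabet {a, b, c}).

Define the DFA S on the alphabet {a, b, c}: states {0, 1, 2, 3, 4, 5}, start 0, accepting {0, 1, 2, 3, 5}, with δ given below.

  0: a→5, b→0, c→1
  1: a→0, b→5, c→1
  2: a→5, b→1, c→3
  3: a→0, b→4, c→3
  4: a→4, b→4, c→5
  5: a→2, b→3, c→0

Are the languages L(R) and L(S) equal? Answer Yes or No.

No

The empty string ε is accepted by S but rejected by R.
So L(R) ≠ L(S).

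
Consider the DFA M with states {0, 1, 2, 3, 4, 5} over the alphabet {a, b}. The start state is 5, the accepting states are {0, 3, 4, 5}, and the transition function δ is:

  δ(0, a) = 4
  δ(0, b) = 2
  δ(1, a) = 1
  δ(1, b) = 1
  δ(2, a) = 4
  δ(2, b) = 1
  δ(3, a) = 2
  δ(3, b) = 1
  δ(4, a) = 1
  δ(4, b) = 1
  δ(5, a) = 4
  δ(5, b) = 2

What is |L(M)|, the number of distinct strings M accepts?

The useful subgraph on states {2, 4, 5} is acyclic, so L(M) is finite; the longest accepting path visits 3 useful states, giving maximum string length 2.
Counting accepting paths from 5 by length: 1 of length 0, 1 of length 1, 1 of length 2. Total 3.

3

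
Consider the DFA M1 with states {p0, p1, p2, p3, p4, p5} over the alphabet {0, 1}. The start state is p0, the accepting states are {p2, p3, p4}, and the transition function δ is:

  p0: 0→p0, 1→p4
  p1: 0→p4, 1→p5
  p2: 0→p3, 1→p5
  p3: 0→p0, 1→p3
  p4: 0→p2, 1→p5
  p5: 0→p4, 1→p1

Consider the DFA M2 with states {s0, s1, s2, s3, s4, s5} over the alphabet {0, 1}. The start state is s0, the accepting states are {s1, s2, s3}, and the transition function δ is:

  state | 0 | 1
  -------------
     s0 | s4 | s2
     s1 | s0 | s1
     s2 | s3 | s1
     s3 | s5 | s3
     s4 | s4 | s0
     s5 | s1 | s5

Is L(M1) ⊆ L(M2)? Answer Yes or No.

The string 01 is in L(M1) but not in L(M2).
So L(M1) ⊄ L(M2).

No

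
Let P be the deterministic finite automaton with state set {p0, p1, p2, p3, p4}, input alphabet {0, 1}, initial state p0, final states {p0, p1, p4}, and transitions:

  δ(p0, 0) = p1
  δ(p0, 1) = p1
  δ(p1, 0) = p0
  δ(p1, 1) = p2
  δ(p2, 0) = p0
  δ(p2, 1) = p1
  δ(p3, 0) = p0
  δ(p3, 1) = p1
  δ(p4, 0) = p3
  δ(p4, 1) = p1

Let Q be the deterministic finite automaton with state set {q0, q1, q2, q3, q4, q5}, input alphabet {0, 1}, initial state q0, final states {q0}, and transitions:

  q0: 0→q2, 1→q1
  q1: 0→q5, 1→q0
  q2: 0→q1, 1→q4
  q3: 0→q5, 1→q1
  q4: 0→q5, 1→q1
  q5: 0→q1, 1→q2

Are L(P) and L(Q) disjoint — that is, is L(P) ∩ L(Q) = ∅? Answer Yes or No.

The empty string ε is accepted by both P and Q.
Hence L(P) ∩ L(Q) ≠ ∅.

No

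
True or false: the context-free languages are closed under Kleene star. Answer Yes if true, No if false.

If S₁ is the start symbol of a grammar for L, the grammar with new start symbol S and productions S → S₁S | ε generates L*.
So the context-free languages are closed under Kleene star.

Yes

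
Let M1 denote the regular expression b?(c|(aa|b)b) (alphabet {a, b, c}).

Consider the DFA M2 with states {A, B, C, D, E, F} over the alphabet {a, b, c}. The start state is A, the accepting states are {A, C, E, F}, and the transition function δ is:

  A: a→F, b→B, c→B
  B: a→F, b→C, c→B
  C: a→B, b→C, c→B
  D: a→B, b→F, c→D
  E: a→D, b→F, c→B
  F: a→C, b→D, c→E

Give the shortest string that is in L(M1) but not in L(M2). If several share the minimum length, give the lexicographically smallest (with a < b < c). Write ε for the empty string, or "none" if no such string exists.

The string c is accepted by M1 but not by M2.
No shorter string lies in the difference, and c is the lexicographically first length-1 string in L(M1) \ L(M2).

c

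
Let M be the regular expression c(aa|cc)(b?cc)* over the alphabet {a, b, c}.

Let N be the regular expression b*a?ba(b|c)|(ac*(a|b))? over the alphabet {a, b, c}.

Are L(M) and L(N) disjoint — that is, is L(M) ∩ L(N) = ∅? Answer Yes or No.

Converting the expression M to a DFA (subset construction, then merging equivalent states) gives the minimal DFA with states {m0, m1, m2, m3, m4, m5, m6}, start state m0, accepting states {m5} and transitions m0: a→m1, b→m1, c→m2; m1: a→m1, b→m1, c→m1; m2: a→m3, b→m1, c→m4; m3: a→m5, b→m1, c→m1; m4: a→m1, b→m1, c→m5; m5: a→m1, b→m6, c→m4; m6: a→m1, b→m1, c→m4.
Converting the expression N to a DFA (subset construction, then merging equivalent states) gives the minimal DFA with states {n0, n1, n2, n3, n4, n5, n6, n7, n8}, start state n0, accepting states {n0, n4, n5} and transitions n0: a→n1, b→n2, c→n3; n1: a→n4, b→n5, c→n6; n2: a→n7, b→n2, c→n3; n3: a→n3, b→n3, c→n3; n4: a→n3, b→n3, c→n3; n5: a→n8, b→n3, c→n3; n6: a→n4, b→n4, c→n6; n7: a→n3, b→n5, c→n4; n8: a→n3, b→n4, c→n4.
Exploring the product automaton M × N from the start pair (m0, n0), following both machines on each input symbol, reaches 14 state pairs: (m0, n0), (m1, n1), (m1, n2), (m2, n3), (m1, n4), (m1, n5), (m1, n6), (m1, n7), (m1, n3), (m3, n3), (m4, n3), (m1, n8), (m5, n3), (m6, n3).
M accepts in {m5} and N accepts in {n0, n4, n5}; no reachable pair has both components accepting, so no string drives both machines to acceptance simultaneously and L(M) ∩ L(N) = ∅.
So no string is accepted by both, and the intersection is empty.

Yes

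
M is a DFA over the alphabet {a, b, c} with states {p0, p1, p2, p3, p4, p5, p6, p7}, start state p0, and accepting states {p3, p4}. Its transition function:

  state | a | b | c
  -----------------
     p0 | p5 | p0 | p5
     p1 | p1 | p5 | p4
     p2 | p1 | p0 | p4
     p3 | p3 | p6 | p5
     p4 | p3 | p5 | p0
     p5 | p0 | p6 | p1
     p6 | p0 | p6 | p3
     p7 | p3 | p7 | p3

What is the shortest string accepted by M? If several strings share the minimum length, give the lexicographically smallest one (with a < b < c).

A breadth-first search from p0 reaches an accepting state first via the path p0 → p5 → p6 → p3 on input abc.
No string of length < 3 is accepted (BFS exhausts all shorter strings without reaching an accepting state), and abc is the lexicographically least accepting string of length 3.

abc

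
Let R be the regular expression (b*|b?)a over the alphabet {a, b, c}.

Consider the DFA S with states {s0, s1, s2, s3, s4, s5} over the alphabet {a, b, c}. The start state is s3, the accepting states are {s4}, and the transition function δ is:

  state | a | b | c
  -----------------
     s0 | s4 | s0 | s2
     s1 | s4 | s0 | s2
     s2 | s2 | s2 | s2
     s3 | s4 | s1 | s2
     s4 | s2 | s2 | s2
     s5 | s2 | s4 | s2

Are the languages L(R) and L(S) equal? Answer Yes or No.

Yes

Converting the expression R to a DFA (subset construction, then merging equivalent states) gives the minimal DFA with states {r0, r1, r2}, start state r0, accepting states {r1} and transitions r0: a→r1, b→r0, c→r2; r1: a→r2, b→r2, c→r2; r2: a→r2, b→r2, c→r2.
Exploring the product automaton R × S from the start pair (r0, s3), following both machines on each input symbol, reaches 5 state pairs: (r0, s3), (r1, s4), (r0, s1), (r2, s2), (r0, s0).
R accepts in {r1} and S accepts in {s4}. In every reachable pair the two components are either both accepting — (r1, s4) — or both non-accepting, so no string is accepted by exactly one of the machines: L(R) \ L(S) and L(S) \ L(R) are both empty.
Hence every string is accepted by R iff it is accepted by S, and the two languages coincide.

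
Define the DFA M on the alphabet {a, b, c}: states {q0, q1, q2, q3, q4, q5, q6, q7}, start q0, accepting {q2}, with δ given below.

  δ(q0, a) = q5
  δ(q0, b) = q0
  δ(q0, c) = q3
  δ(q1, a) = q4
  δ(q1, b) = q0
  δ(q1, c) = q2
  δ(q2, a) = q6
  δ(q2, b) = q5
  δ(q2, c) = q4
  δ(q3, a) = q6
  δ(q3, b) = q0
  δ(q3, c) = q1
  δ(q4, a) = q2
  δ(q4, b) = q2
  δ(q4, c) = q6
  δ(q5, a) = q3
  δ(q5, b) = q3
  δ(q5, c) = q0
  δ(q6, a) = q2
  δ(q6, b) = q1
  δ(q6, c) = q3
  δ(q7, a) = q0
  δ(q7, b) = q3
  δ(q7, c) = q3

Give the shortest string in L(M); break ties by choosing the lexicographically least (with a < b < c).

A breadth-first search from q0 reaches an accepting state first via the path q0 → q3 → q6 → q2 on input caa.
No string of length < 3 is accepted (BFS exhausts all shorter strings without reaching an accepting state), and caa is the lexicographically least accepting string of length 3.

caa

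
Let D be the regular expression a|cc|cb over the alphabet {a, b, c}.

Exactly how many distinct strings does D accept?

The expression has no Kleene star, so L(D) is finite. Expanding the alternatives gives {a, cb, cc}.
That is 1 of length 1, 2 of length 2: 3 strings in all.

3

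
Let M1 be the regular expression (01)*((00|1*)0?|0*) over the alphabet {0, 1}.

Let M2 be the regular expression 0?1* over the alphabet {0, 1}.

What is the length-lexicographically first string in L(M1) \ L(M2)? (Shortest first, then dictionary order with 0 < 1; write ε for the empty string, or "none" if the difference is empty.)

00

The string 00 is accepted by M1 but not by M2.
No shorter string lies in the difference, and 00 is the lexicographically first length-2 string in L(M1) \ L(M2).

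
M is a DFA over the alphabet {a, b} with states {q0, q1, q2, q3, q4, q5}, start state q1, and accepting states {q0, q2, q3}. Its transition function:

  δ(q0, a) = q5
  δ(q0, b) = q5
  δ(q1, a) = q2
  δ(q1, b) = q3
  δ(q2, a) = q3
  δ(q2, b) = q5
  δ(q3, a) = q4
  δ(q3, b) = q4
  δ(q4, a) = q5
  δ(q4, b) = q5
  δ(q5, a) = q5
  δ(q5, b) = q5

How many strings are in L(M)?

3

The useful subgraph on states {q1, q2, q3} is acyclic, so L(M) is finite; the longest accepting path visits 3 useful states, giving maximum string length 2.
Counting accepting paths from q1 by length: 2 of length 1, 1 of length 2. Total 3.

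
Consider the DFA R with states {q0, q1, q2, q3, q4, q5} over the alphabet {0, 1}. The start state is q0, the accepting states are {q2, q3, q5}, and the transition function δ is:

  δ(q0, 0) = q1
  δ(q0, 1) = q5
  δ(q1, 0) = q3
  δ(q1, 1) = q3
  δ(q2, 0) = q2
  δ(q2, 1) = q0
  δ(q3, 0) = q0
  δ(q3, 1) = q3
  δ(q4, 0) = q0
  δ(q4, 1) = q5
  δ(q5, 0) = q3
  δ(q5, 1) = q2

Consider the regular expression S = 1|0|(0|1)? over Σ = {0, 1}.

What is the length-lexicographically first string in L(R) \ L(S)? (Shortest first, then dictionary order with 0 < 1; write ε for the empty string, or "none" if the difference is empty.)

The string 00 is accepted by R but not by S.
No shorter string lies in the difference, and 00 is the lexicographically first length-2 string in L(R) \ L(S).

00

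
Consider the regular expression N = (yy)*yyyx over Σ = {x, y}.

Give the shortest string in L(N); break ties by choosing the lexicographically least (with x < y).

By inspection of the expression, no string of length less than 4 matches, and yyyx is the lexicographically first match of length 4.

yyyx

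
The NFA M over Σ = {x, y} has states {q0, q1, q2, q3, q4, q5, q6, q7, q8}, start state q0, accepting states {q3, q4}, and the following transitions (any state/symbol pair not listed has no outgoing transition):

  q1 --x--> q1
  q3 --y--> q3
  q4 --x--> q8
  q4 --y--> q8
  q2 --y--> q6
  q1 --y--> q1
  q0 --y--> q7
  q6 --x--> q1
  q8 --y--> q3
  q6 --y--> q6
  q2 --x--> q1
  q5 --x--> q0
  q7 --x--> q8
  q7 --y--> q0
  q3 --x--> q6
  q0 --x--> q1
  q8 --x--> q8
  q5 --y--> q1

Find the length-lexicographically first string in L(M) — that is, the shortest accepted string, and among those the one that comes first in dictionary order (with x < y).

yxy

A breadth-first search from q0 reaches an accepting state first via the path q0 → q7 → q8 → q3 on input yxy.
No string of length < 3 is accepted (BFS exhausts all shorter strings without reaching an accepting state), and yxy is the lexicographically least accepting string of length 3.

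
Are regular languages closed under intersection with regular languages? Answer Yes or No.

Yes

This is a special case of closure under intersection: the product of the two DFAs, accepting on F₁ × F₂, recognises the intersection.
So the regular languages are closed under intersection with a regular language.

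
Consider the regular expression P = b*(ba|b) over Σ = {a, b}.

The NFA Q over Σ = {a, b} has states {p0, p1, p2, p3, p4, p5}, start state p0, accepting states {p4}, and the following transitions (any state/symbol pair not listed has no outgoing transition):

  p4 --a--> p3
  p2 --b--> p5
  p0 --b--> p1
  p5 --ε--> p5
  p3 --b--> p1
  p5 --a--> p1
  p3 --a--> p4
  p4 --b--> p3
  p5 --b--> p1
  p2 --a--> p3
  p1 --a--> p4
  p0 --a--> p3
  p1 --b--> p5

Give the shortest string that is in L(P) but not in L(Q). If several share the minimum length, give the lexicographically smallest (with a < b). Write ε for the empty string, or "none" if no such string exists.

The string b is accepted by P but not by Q.
No shorter string lies in the difference, and b is the lexicographically first length-1 string in L(P) \ L(Q).

b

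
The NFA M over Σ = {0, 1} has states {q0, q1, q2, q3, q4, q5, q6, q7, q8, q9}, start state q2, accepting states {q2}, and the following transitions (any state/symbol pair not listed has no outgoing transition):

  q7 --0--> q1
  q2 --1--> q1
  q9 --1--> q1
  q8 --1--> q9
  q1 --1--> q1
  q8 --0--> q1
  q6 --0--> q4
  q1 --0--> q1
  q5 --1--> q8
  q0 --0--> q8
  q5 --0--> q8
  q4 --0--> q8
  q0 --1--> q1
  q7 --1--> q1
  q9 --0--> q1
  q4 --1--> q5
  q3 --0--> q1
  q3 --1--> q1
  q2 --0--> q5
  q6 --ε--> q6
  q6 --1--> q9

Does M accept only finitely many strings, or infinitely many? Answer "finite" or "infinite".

finite

The useful states (reachable from q2 and able to reach an accepting state) are {q2}.
Restricted to these states the transition graph has no cycle, so every accepting path has bounded length and L is finite.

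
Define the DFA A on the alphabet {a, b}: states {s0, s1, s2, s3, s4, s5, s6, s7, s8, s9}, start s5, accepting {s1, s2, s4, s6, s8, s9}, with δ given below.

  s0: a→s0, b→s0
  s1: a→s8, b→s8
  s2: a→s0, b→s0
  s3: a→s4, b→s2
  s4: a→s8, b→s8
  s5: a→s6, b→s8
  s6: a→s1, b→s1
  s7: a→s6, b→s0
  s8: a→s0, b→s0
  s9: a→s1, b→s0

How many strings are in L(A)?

The useful subgraph on states {s1, s5, s6, s8} is acyclic, so L(A) is finite; the longest accepting path visits 4 useful states, giving maximum string length 3.
Counting accepting paths from s5 by length: 2 of length 1, 2 of length 2, 4 of length 3. Total 8.

8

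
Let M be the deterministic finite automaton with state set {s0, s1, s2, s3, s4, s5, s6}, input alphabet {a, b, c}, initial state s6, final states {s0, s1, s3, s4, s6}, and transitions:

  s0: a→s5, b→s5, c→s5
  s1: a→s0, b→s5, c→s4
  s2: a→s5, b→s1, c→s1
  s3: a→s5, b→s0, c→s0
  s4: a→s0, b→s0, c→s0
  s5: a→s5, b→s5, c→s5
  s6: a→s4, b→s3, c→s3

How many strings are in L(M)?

11

The useful subgraph on states {s0, s3, s4, s6} is acyclic, so L(M) is finite; the longest accepting path visits 3 useful states, giving maximum string length 2.
Counting accepting paths from s6 by length: 1 of length 0, 3 of length 1, 7 of length 2. Total 11.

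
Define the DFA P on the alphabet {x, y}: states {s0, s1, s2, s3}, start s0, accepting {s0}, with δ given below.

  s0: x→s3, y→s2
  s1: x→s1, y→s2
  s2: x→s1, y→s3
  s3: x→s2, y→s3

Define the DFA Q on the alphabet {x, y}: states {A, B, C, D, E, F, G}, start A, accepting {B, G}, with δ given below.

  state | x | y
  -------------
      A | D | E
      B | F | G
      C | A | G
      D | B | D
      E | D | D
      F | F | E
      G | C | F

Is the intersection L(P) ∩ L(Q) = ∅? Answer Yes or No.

Exploring the product automaton P × Q from the start pair (s0, A), following both machines on each input symbol, reaches 16 state pairs: (s0, A), (s3, D), (s2, E), (s2, B), (s1, D), (s1, F), (s3, G), (s1, B), (s2, D), (s2, C), (s3, F), (s2, G), (s1, A), (s2, F), (s3, E), (s1, C).
P accepts in {s0} and Q accepts in {B, G}; no reachable pair has both components accepting, so no string drives both machines to acceptance simultaneously and L(P) ∩ L(Q) = ∅.
So no string is accepted by both, and the intersection is empty.

Yes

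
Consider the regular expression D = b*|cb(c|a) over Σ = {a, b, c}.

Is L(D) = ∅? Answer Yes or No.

The empty string ε matches the expression, so it belongs to L(D).
Since L(D) contains at least one string, it is not empty.

No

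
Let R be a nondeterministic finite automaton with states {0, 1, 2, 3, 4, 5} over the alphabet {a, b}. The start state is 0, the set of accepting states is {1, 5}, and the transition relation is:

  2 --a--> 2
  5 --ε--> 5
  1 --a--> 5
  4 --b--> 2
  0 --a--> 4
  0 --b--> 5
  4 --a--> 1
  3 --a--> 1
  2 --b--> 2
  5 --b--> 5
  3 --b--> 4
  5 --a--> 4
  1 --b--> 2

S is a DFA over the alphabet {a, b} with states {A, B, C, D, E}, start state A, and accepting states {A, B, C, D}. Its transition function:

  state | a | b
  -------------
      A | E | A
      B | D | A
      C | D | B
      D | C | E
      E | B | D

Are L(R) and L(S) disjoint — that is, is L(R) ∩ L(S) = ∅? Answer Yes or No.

The string b is accepted by both R and S.
Hence L(R) ∩ L(S) ≠ ∅.

No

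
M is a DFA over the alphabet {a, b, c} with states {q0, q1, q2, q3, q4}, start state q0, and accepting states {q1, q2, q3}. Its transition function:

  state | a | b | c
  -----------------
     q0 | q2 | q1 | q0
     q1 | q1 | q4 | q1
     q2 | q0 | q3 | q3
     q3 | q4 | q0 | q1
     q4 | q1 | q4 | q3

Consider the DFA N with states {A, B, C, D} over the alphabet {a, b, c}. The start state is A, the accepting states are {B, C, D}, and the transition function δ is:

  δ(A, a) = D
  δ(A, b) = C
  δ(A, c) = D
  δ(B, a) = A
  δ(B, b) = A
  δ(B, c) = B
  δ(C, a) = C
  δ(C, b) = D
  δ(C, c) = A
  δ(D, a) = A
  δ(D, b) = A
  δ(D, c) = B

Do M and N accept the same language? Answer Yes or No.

No

The string ab is accepted by M but rejected by N.
So L(M) ≠ L(N).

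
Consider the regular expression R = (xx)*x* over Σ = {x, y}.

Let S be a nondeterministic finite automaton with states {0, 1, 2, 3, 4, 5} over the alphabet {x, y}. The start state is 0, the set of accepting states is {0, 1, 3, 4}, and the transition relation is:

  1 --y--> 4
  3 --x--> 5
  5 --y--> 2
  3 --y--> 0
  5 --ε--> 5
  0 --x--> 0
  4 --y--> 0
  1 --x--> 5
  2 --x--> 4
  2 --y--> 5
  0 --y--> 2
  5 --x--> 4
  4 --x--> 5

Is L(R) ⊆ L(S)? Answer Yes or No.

Yes

Converting the expression R to a DFA (subset construction, then merging equivalent states) gives the minimal DFA with states {r0, r1}, start state r0, accepting states {r0} and transitions r0: x→r0, y→r1; r1: x→r1, y→r1.
Exploring the product automaton R × S from the start pair (r0, 0), following both machines on each input symbol, reaches 5 state pairs: (r0, 0), (r1, 2), (r1, 4), (r1, 5), (r1, 0).
R accepts in {r0} and S accepts in {0, 1, 3, 4}. The reachable pairs whose R-component is accepting are (r0, 0); in each of them the S-component is accepting too, so the product for L(R) \ L(S) (R-component accepting, S-component rejecting) has no reachable accepting pair and the difference is empty.
Hence every string in L(R) is also in L(S).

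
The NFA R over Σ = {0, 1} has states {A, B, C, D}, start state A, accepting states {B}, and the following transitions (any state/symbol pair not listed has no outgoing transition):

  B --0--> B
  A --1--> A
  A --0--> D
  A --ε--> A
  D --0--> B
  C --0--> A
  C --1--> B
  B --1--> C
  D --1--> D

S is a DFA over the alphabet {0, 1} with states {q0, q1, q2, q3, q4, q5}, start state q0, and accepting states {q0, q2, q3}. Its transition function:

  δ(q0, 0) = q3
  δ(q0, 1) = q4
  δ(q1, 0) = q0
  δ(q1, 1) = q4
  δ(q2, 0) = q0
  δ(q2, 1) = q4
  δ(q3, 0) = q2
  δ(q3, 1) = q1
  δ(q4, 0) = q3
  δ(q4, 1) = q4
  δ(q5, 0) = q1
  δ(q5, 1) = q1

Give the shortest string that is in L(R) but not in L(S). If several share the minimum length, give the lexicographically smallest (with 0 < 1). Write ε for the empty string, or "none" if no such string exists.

The string 0011 is accepted by R but not by S.
No shorter string lies in the difference, and 0011 is the lexicographically first length-4 string in L(R) \ L(S).

0011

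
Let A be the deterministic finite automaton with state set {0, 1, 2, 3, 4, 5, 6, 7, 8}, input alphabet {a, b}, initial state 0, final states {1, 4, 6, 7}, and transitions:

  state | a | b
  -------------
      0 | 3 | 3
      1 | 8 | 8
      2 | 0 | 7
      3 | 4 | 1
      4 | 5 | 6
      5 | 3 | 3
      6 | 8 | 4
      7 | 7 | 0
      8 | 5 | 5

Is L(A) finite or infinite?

infinite

State 3 is reachable from the start and can reach an accepting state, and it lies on the cycle 3 → 1 → 8 → 5 → 3.
Traversing that cycle any number of times yields accepted strings of unbounded length, so the language is infinite.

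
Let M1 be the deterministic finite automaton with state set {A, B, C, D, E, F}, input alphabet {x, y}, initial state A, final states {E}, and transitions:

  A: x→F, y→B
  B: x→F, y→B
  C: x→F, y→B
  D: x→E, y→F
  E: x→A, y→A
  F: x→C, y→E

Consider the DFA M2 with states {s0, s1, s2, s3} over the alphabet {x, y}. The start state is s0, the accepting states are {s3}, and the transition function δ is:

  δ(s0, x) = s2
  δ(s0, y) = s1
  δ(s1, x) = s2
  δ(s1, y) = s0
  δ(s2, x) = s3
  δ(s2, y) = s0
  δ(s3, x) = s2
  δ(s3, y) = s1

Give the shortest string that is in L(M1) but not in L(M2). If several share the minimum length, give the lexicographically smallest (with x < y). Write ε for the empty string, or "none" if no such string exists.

The string xy is accepted by M1 but not by M2.
No shorter string lies in the difference, and xy is the lexicographically first length-2 string in L(M1) \ L(M2).

xy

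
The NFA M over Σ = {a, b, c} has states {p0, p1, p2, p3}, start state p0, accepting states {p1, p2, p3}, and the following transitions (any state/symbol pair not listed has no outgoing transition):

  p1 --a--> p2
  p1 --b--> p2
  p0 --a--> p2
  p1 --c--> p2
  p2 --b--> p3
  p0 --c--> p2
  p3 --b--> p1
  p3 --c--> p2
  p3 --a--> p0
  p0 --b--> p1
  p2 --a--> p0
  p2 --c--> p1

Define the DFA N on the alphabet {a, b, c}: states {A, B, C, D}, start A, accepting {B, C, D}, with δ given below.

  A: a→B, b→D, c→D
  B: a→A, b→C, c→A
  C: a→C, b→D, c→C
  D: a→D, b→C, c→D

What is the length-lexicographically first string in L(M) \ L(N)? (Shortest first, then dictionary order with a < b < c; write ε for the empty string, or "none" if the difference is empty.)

The string ac is accepted by M but not by N.
No shorter string lies in the difference, and ac is the lexicographically first length-2 string in L(M) \ L(N).

ac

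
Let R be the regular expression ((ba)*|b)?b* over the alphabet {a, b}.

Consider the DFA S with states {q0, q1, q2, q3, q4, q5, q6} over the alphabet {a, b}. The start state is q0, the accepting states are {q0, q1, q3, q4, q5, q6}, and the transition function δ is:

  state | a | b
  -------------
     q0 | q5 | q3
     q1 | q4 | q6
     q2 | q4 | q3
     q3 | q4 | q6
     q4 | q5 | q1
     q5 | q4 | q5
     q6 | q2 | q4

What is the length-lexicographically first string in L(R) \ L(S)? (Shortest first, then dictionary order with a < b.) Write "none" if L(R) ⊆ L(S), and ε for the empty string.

Converting the expression R to a DFA (subset construction, then merging equivalent states) gives the minimal DFA with states {r0, r1, r2, r3}, start state r0, accepting states {r0, r2, r3} and transitions r0: a→r1, b→r2; r1: a→r1, b→r1; r2: a→r0, b→r3; r3: a→r1, b→r3.
Exploring the product automaton R × S from the start pair (r0, q0), following both machines on each input symbol, reaches 13 state pairs: (r0, q0), (r1, q5), (r2, q3), (r1, q4), (r0, q4), (r3, q6), (r1, q1), (r2, q1), (r1, q2), (r3, q4), (r1, q6), (r1, q3), (r3, q1).
R accepts in {r0, r2, r3} and S accepts in {q0, q1, q3, q4, q5, q6}. The reachable pairs whose R-component is accepting are (r0, q0), (r2, q3), (r0, q4), (r3, q6), (r2, q1), (r3, q4), (r3, q1); in each of them the S-component is accepting too, so the product for L(R) \ L(S) (R-component accepting, S-component rejecting) has no reachable accepting pair and the difference is empty.
So every string accepted by R is also accepted by S: L(R) \ L(S) = ∅ and there is no such string.

none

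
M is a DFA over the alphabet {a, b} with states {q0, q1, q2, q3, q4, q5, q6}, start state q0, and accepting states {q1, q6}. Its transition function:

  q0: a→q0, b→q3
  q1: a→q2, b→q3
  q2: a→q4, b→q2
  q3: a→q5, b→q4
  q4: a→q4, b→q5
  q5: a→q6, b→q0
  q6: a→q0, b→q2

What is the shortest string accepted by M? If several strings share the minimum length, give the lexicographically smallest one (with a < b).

baa

A breadth-first search from q0 reaches an accepting state first via the path q0 → q3 → q5 → q6 on input baa.
No string of length < 3 is accepted (BFS exhausts all shorter strings without reaching an accepting state), and baa is the lexicographically least accepting string of length 3.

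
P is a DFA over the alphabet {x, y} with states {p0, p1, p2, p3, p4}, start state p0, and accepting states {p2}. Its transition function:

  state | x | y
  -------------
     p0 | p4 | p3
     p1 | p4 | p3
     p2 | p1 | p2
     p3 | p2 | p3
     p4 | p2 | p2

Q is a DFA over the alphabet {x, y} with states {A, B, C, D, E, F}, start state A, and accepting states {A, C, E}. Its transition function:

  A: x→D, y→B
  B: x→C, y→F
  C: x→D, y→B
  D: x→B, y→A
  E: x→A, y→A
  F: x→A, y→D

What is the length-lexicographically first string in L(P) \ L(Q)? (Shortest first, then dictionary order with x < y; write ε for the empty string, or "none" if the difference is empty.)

xx

The string xx is accepted by P but not by Q.
No shorter string lies in the difference, and xx is the lexicographically first length-2 string in L(P) \ L(Q).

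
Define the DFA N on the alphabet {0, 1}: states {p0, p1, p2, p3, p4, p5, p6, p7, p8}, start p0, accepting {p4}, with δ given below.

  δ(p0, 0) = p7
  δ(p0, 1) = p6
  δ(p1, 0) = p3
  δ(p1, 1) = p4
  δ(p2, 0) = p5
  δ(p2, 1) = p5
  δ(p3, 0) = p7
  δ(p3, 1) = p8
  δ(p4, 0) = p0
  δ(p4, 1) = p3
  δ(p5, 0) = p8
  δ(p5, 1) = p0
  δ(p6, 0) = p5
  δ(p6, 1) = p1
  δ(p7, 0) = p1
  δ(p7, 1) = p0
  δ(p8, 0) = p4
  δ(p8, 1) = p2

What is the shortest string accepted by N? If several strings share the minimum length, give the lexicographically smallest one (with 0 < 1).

001

A breadth-first search from p0 reaches an accepting state first via the path p0 → p7 → p1 → p4 on input 001.
No string of length < 3 is accepted (BFS exhausts all shorter strings without reaching an accepting state), and 001 is the lexicographically least accepting string of length 3.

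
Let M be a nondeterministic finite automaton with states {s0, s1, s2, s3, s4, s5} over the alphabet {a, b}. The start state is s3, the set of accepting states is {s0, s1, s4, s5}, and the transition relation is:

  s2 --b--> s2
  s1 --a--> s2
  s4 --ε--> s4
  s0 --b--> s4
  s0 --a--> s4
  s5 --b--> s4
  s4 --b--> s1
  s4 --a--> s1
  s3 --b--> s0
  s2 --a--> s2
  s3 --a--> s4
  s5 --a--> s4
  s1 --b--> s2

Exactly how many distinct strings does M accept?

10

The useful subgraph on states {s0, s1, s3, s4} is acyclic, so L(M) is finite; the longest accepting path visits 4 useful states, giving maximum string length 3.
Counting accepting paths from s3 by length: 2 of length 1, 4 of length 2, 4 of length 3. Total 10.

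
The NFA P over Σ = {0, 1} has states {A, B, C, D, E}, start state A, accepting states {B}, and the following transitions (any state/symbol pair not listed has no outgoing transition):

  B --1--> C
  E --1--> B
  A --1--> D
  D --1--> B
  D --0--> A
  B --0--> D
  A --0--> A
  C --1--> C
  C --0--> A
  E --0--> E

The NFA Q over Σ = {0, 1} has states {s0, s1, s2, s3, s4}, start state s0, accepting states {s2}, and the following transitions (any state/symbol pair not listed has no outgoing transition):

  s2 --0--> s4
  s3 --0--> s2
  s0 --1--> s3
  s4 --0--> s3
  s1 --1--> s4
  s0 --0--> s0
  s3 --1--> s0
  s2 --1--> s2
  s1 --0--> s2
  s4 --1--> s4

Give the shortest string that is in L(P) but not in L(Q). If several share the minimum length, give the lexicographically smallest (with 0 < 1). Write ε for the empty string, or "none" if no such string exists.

The string 11 is accepted by P but not by Q.
No shorter string lies in the difference, and 11 is the lexicographically first length-2 string in L(P) \ L(Q).

11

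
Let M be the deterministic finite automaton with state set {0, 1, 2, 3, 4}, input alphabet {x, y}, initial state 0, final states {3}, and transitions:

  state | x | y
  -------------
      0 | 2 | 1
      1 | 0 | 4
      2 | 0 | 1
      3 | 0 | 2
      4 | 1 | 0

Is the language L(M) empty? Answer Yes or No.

Yes

The states reachable from the start state are {0, 1, 2, 4}.
None of the accepting states {3} is reachable, so no string is accepted and L(M) = ∅.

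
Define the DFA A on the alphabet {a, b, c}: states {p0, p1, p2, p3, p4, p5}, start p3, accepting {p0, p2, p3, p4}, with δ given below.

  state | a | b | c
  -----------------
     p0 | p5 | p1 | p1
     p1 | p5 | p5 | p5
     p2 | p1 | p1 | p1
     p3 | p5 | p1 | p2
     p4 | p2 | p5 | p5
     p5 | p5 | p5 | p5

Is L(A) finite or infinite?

The useful states (reachable from p3 and able to reach an accepting state) are {p2, p3}.
Restricted to these states the transition graph has no cycle, so every accepting path has bounded length and L is finite.

finite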